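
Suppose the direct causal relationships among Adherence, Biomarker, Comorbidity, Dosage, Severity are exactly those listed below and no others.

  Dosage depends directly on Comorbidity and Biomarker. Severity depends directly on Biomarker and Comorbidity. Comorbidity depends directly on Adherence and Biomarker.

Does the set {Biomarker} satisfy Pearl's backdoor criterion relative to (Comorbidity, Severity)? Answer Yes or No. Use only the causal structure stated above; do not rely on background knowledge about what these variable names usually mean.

Backdoor paths from Comorbidity to Severity (paths whose first edge points into Comorbidity):
  P1: Comorbidity <- Biomarker -> Severity
Condition 1 (no descendant of Comorbidity in the set): holds — descendants of Comorbidity are {Dosage, Severity}; none are in {Biomarker}.
Condition 2 (every backdoor path blocked by {Biomarker}):
  P1: blocked at fork node Biomarker ∈ conditioning set.
{Biomarker} satisfies the backdoor criterion.

Yes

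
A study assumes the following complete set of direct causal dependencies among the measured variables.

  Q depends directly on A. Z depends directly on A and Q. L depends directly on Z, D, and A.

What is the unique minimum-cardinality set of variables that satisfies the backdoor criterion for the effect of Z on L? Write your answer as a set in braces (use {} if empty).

Variables eligible for adjustment (non-descendants of Z, excluding Z and L): {A, D, Q}.
Backdoor paths from Z to L:
  P1: Z <- A -> L
  P2: Z <- Q <- A -> L
The empty set is not sufficient: P1 (Z <- A -> L) has no collider blocking it and no conditioned non-collider, so it is open.
Try {A}:
  P1: blocked at fork node A ∈ conditioning set.
  P2: blocked at fork node A ∈ conditioning set.
{A} contains no descendant of Z and blocks every backdoor path.
No other singleton works — e.g. {D} leaves P1 open — so {A} is the unique smallest valid adjustment set.

{A}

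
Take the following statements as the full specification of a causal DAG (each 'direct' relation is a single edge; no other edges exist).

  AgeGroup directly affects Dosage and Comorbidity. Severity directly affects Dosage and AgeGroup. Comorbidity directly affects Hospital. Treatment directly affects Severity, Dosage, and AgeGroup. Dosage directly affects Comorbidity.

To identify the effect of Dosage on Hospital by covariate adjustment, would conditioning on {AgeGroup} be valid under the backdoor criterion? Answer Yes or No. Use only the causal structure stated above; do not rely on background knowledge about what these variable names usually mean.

Yes

Backdoor paths from Dosage to Hospital (paths whose first edge points into Dosage):
  P1: Dosage <- Treatment -> Severity -> AgeGroup -> Comorbidity -> Hospital
  P2: Dosage <- Treatment -> AgeGroup -> Comorbidity -> Hospital
  P3: Dosage <- Severity <- Treatment -> AgeGroup -> Comorbidity -> Hospital
  P4: Dosage <- Severity -> AgeGroup -> Comorbidity -> Hospital
  P5: Dosage <- AgeGroup -> Comorbidity -> Hospital
Condition 1 (no descendant of Dosage in the set): holds — descendants of Dosage are {Comorbidity, Hospital}; none are in {AgeGroup}.
Condition 2 (every backdoor path blocked by {AgeGroup}):
  P1: blocked at chain node AgeGroup ∈ conditioning set.
  P2: blocked at chain node AgeGroup ∈ conditioning set.
  P3: blocked at chain node AgeGroup ∈ conditioning set.
  P4: blocked at chain node AgeGroup ∈ conditioning set.
  P5: blocked at fork node AgeGroup ∈ conditioning set.
{AgeGroup} satisfies the backdoor criterion.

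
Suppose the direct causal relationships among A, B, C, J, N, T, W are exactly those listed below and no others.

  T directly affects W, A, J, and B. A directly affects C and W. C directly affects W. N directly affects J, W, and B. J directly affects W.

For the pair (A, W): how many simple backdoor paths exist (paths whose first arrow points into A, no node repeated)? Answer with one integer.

A backdoor path from A to W is any simple undirected path whose first edge points into A (i.e. leaves A via a parent).
Parents of A: {T}.
Enumerating:
  P1: A <- T -> B <- N -> J -> W
  P2: A <- T -> B <- N -> W
  P3: A <- T -> J <- N -> W
  P4: A <- T -> J -> W
  P5: A <- T -> W
That exhausts the simple backdoor paths. Count: 5.

5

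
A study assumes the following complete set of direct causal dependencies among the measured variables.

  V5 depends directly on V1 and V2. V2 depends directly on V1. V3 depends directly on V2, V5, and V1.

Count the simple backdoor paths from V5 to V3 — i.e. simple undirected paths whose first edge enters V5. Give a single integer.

A backdoor path from V5 to V3 is any simple undirected path whose first edge points into V5 (i.e. leaves V5 via a parent).
Parents of V5: {V1, V2}.
Enumerating:
  P1: V5 <- V1 -> V2 -> V3
  P2: V5 <- V1 -> V3
  P3: V5 <- V2 <- V1 -> V3
  P4: V5 <- V2 -> V3
That exhausts the simple backdoor paths. Count: 4.

4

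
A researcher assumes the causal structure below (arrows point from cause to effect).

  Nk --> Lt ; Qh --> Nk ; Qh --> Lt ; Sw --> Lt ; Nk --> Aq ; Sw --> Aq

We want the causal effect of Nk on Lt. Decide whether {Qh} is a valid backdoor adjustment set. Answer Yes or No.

Backdoor paths from Nk to Lt (paths whose first edge points into Nk):
  P1: Nk <- Qh -> Lt
Condition 1 (no descendant of Nk in the set): holds — descendants of Nk are {Aq, Lt}; none are in {Qh}.
Condition 2 (every backdoor path blocked by {Qh}):
  P1: blocked at fork node Qh ∈ conditioning set.
{Qh} satisfies the backdoor criterion.

Yes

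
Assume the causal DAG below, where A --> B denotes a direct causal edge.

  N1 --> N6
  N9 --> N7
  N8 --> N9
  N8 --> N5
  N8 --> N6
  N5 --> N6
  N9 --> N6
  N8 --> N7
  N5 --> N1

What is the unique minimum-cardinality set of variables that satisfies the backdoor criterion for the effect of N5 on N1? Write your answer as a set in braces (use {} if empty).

{}

Variables eligible for adjustment (non-descendants of N5, excluding N5 and N1): {N7, N8, N9}.
Backdoor paths from N5 to N1:
  P1: N5 <- N8 -> N9 -> N6 <- N1
  P2: N5 <- N8 -> N6 <- N1
  P3: N5 <- N8 -> N7 <- N9 -> N6 <- N1
Each backdoor path contains an unconditioned collider, so every path is already blocked with the empty conditioning set:
  P1: blocked at collider N6 (neither it nor any descendant is in the conditioning set).
  P2: blocked at collider N6 (neither it nor any descendant is in the conditioning set).
  P3: blocked at collider N7 (neither it nor any descendant is in the conditioning set).
The empty set is therefore the unique smallest valid set.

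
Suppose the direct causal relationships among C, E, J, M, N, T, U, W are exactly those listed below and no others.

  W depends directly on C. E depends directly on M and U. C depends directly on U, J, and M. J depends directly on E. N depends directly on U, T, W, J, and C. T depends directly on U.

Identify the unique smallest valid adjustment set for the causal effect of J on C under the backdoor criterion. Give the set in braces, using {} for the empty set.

{E}

Variables eligible for adjustment (non-descendants of J, excluding J and C): {E, M, T, U}.
Backdoor paths from J to C:
  P1: J <- E <- U -> T -> N <- C
  P2: J <- E <- U -> T -> N <- W <- C
  P3: J <- E <- U -> C
  P4: J <- E <- U -> N <- C
  P5: J <- E <- U -> N <- W <- C
  P6: J <- E <- M -> C
The empty set is not sufficient: P3 (J <- E <- U -> C) has no collider blocking it and no conditioned non-collider, so it is open.
Try {E}:
  P1: blocked at chain node E ∈ conditioning set.
  P2: blocked at chain node E ∈ conditioning set.
  P3: blocked at chain node E ∈ conditioning set.
  P4: blocked at chain node E ∈ conditioning set.
  P5: blocked at chain node E ∈ conditioning set.
  P6: blocked at chain node E ∈ conditioning set.
{E} contains no descendant of J and blocks every backdoor path.
No other singleton works — e.g. {U} leaves P6 open — so {E} is the unique smallest valid adjustment set.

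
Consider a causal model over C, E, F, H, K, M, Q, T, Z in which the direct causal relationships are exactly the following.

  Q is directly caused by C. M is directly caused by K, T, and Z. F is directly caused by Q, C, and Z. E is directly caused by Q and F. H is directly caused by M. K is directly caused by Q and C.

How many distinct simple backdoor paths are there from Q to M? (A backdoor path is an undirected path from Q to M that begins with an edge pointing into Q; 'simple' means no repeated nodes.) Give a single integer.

2

A backdoor path from Q to M is any simple undirected path whose first edge points into Q (i.e. leaves Q via a parent).
Parents of Q: {C}.
Enumerating:
  P1: Q <- C -> K -> M
  P2: Q <- C -> F <- Z -> M
That exhausts the simple backdoor paths. Count: 2.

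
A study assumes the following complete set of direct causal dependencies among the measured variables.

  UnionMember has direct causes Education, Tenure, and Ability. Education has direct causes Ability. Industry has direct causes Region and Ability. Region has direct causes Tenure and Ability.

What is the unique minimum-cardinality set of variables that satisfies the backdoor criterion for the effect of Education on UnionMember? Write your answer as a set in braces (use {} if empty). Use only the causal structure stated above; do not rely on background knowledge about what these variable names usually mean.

{Ability}

Variables eligible for adjustment (non-descendants of Education, excluding Education and UnionMember): {Ability, Industry, Region, Tenure}.
Backdoor paths from Education to UnionMember:
  P1: Education <- Ability -> Region <- Tenure -> UnionMember
  P2: Education <- Ability -> UnionMember
  P3: Education <- Ability -> Industry <- Region <- Tenure -> UnionMember
The empty set is not sufficient: P2 (Education <- Ability -> UnionMember) has no collider blocking it and no conditioned non-collider, so it is open.
Try {Ability}:
  P1: blocked at fork node Ability ∈ conditioning set.
  P2: blocked at fork node Ability ∈ conditioning set.
  P3: blocked at fork node Ability ∈ conditioning set.
{Ability} contains no descendant of Education and blocks every backdoor path.
No other singleton works — e.g. {Tenure} leaves P2 open — so {Ability} is the unique smallest valid adjustment set.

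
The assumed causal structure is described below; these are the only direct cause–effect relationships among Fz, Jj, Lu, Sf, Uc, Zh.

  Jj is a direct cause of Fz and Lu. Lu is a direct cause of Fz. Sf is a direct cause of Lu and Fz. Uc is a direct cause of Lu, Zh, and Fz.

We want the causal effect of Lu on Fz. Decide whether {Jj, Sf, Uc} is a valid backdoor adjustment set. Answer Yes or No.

Yes

Backdoor paths from Lu to Fz (paths whose first edge points into Lu):
  P1: Lu <- Sf -> Fz
  P2: Lu <- Jj -> Fz
  P3: Lu <- Uc -> Fz
Condition 1 (no descendant of Lu in the set): holds — descendants of Lu are {Fz}; none are in {Jj, Sf, Uc}.
Condition 2 (every backdoor path blocked by {Jj, Sf, Uc}):
  P1: blocked at fork node Sf ∈ conditioning set.
  P2: blocked at fork node Jj ∈ conditioning set.
  P3: blocked at fork node Uc ∈ conditioning set.
{Jj, Sf, Uc} satisfies the backdoor criterion.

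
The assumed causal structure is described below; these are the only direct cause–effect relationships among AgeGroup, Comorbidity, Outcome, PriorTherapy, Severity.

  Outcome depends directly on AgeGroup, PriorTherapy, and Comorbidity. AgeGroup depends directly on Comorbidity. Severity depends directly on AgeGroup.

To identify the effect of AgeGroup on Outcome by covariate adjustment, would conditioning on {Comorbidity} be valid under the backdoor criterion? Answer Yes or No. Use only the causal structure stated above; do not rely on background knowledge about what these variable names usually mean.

Backdoor paths from AgeGroup to Outcome (paths whose first edge points into AgeGroup):
  P1: AgeGroup <- Comorbidity -> Outcome
Condition 1 (no descendant of AgeGroup in the set): holds — descendants of AgeGroup are {Outcome, Severity}; none are in {Comorbidity}.
Condition 2 (every backdoor path blocked by {Comorbidity}):
  P1: blocked at fork node Comorbidity ∈ conditioning set.
{Comorbidity} satisfies the backdoor criterion.

Yes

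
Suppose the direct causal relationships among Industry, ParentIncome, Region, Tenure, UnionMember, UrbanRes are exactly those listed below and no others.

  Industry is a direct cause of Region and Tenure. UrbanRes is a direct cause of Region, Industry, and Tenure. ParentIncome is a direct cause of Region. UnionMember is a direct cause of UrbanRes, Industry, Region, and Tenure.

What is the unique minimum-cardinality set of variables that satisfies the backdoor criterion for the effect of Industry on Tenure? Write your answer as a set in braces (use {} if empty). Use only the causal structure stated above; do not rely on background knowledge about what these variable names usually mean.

{UnionMember, UrbanRes}

Variables eligible for adjustment (non-descendants of Industry, excluding Industry and Tenure): {ParentIncome, UnionMember, UrbanRes}.
Backdoor paths from Industry to Tenure:
  P1: Industry <- UnionMember -> UrbanRes -> Tenure
  P2: Industry <- UnionMember -> Region <- UrbanRes -> Tenure
  P3: Industry <- UnionMember -> Tenure
  P4: Industry <- UrbanRes <- UnionMember -> Tenure
  P5: Industry <- UrbanRes -> Region <- UnionMember -> Tenure
  P6: Industry <- UrbanRes -> Tenure
The empty set is not sufficient: P1 (Industry <- UnionMember -> UrbanRes -> Tenure) has no collider blocking it and no conditioned non-collider, so it is open.
Try {UnionMember, UrbanRes}:
  P1: blocked at fork node UnionMember ∈ conditioning set.
  P2: blocked at fork node UnionMember ∈ conditioning set.
  P3: blocked at fork node UnionMember ∈ conditioning set.
  P4: blocked at chain node UrbanRes ∈ conditioning set.
  P5: blocked at fork node UrbanRes ∈ conditioning set.
  P6: blocked at fork node UrbanRes ∈ conditioning set.
{UnionMember, UrbanRes} contains no descendant of Industry and blocks every backdoor path.
Every element of {UnionMember, UrbanRes} is needed (dropping UnionMember leaves P3 open; dropping UrbanRes leaves P6 open), so no proper subset is valid.
Among all size-2 subsets of the eligible variables, only {UnionMember, UrbanRes} blocks every backdoor path, so it is the unique smallest valid adjustment set.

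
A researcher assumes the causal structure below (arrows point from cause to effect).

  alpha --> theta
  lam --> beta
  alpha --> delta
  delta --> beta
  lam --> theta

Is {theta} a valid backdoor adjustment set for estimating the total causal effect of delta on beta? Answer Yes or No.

Backdoor paths from delta to beta (paths whose first edge points into delta):
  P1: delta <- alpha -> theta <- lam -> beta
Condition 1 (no descendant of delta in the set): holds — descendants of delta are {beta}; none are in {theta}.
Condition 2 (every backdoor path blocked by {theta}):
  P1: open — collider(s) theta are conditioned on (or have a conditioned descendant) and no non-collider on the path is in the set.
{theta} does not satisfy the backdoor criterion.

No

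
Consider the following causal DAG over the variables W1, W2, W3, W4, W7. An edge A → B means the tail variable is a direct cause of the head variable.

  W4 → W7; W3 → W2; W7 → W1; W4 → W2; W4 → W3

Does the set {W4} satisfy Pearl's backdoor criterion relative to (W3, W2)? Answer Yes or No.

Backdoor paths from W3 to W2 (paths whose first edge points into W3):
  P1: W3 <- W4 -> W2
Condition 1 (no descendant of W3 in the set): holds — descendants of W3 are {W2}; none are in {W4}.
Condition 2 (every backdoor path blocked by {W4}):
  P1: blocked at fork node W4 ∈ conditioning set.
{W4} satisfies the backdoor criterion.

Yes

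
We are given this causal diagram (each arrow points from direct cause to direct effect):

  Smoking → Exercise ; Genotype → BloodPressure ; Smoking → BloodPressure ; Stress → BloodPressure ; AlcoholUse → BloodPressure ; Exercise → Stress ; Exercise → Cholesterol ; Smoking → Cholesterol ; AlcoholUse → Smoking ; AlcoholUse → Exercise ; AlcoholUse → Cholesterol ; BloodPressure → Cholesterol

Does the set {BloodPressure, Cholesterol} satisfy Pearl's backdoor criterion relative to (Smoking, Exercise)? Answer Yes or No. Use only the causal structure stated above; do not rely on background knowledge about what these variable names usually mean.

No

Backdoor paths from Smoking to Exercise (paths whose first edge points into Smoking):
  P1: Smoking <- AlcoholUse -> Exercise
  P2: Smoking <- AlcoholUse -> BloodPressure <- Stress <- Exercise
  P3: Smoking <- AlcoholUse -> BloodPressure -> Cholesterol <- Exercise
  P4: Smoking <- AlcoholUse -> Cholesterol <- Exercise
  P5: Smoking <- AlcoholUse -> Cholesterol <- BloodPressure <- Stress <- Exercise
Condition 1 (no descendant of Smoking in the set): FAILS — BloodPressure and Cholesterol are descendants of Smoking.
Condition 2 (every backdoor path blocked by {BloodPressure, Cholesterol}):
  P1: open — no interior node is in the conditioning set.
  P2: open — collider(s) BloodPressure are conditioned on (or have a conditioned descendant) and no non-collider on the path is in the set.
  P3: blocked at chain node BloodPressure ∈ conditioning set.
  P4: open — collider(s) Cholesterol are conditioned on (or have a conditioned descendant) and no non-collider on the path is in the set.
  P5: blocked at chain node BloodPressure ∈ conditioning set.
{BloodPressure, Cholesterol} does not satisfy the backdoor criterion.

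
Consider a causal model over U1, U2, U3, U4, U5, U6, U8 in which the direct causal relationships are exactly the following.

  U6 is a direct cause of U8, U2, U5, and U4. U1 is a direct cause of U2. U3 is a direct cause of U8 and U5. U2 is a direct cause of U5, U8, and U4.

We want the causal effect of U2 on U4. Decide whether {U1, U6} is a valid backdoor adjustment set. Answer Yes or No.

Yes

Backdoor paths from U2 to U4 (paths whose first edge points into U2):
  P1: U2 <- U6 -> U4
Condition 1 (no descendant of U2 in the set): holds — descendants of U2 are {U4, U5, U8}; none are in {U1, U6}.
Condition 2 (every backdoor path blocked by {U1, U6}):
  P1: blocked at fork node U6 ∈ conditioning set.
{U1, U6} satisfies the backdoor criterion.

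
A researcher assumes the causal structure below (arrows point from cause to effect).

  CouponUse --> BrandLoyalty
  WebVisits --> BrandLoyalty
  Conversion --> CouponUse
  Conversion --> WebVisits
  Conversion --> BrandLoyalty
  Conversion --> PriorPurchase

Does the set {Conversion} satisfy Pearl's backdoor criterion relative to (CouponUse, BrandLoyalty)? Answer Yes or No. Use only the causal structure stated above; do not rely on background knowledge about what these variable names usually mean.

Backdoor paths from CouponUse to BrandLoyalty (paths whose first edge points into CouponUse):
  P1: CouponUse <- Conversion -> WebVisits -> BrandLoyalty
  P2: CouponUse <- Conversion -> BrandLoyalty
Condition 1 (no descendant of CouponUse in the set): holds — descendants of CouponUse are {BrandLoyalty}; none are in {Conversion}.
Condition 2 (every backdoor path blocked by {Conversion}):
  P1: blocked at fork node Conversion ∈ conditioning set.
  P2: blocked at fork node Conversion ∈ conditioning set.
{Conversion} satisfies the backdoor criterion.

Yes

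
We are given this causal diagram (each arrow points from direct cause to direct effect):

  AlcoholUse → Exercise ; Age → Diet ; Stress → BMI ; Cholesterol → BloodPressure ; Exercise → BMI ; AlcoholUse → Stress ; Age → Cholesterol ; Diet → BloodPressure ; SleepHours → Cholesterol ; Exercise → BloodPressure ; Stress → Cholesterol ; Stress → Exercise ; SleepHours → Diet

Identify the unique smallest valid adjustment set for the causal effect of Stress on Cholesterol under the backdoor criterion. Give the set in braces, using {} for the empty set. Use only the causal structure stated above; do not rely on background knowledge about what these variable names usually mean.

{}

Variables eligible for adjustment (non-descendants of Stress, excluding Stress and Cholesterol): {Age, AlcoholUse, Diet, SleepHours}.
Backdoor paths from Stress to Cholesterol:
  P1: Stress <- AlcoholUse -> Exercise -> BloodPressure <- Diet <- SleepHours -> Cholesterol
  P2: Stress <- AlcoholUse -> Exercise -> BloodPressure <- Diet <- Age -> Cholesterol
  P3: Stress <- AlcoholUse -> Exercise -> BloodPressure <- Cholesterol
Each backdoor path contains an unconditioned collider, so every path is already blocked with the empty conditioning set:
  P1: blocked at collider BloodPressure (neither it nor any descendant is in the conditioning set).
  P2: blocked at collider BloodPressure (neither it nor any descendant is in the conditioning set).
  P3: blocked at collider BloodPressure (neither it nor any descendant is in the conditioning set).
The empty set is therefore the unique smallest valid set.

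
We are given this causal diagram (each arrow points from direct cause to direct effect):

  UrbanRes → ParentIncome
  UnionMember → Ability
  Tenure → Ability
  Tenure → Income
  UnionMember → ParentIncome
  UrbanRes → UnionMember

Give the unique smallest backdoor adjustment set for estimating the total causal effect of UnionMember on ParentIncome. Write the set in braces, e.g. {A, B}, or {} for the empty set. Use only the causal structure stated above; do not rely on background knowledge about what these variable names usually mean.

{UrbanRes}

Variables eligible for adjustment (non-descendants of UnionMember, excluding UnionMember and ParentIncome): {Income, Tenure, UrbanRes}.
Backdoor paths from UnionMember to ParentIncome:
  P1: UnionMember <- UrbanRes -> ParentIncome
The empty set is not sufficient: P1 (UnionMember <- UrbanRes -> ParentIncome) has no collider blocking it and no conditioned non-collider, so it is open.
Try {UrbanRes}:
  P1: blocked at fork node UrbanRes ∈ conditioning set.
{UrbanRes} contains no descendant of UnionMember and blocks every backdoor path.
No other singleton works — e.g. {Tenure} leaves P1 open — so {UrbanRes} is the unique smallest valid adjustment set.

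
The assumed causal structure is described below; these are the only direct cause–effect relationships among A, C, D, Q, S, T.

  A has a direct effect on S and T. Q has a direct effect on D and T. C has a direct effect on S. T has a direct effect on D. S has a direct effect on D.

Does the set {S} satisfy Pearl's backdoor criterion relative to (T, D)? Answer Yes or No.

No

Backdoor paths from T to D (paths whose first edge points into T):
  P1: T <- A -> S -> D
  P2: T <- Q -> D
Condition 1 (no descendant of T in the set): holds — descendants of T are {D}; none are in {S}.
Condition 2 (every backdoor path blocked by {S}):
  P1: blocked at chain node S ∈ conditioning set.
  P2: open — no interior node is in the conditioning set.
{S} does not satisfy the backdoor criterion.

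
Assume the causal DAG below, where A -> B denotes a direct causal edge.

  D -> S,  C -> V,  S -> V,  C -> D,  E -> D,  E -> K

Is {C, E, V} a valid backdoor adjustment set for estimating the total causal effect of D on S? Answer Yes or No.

Backdoor paths from D to S (paths whose first edge points into D):
  P1: D <- C -> V <- S
Condition 1 (no descendant of D in the set): FAILS — V is a descendant of D.
Condition 2 (every backdoor path blocked by {C, E, V}):
  P1: blocked at fork node C ∈ conditioning set.
{C, E, V} does not satisfy the backdoor criterion.

No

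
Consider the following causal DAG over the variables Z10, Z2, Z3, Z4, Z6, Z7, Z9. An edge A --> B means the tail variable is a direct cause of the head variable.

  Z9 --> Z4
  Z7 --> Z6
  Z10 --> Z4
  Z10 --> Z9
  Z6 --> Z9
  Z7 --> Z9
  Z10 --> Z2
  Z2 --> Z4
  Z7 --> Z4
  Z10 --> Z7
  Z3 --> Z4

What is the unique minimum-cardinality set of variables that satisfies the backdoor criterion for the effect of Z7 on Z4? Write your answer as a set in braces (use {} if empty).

Variables eligible for adjustment (non-descendants of Z7, excluding Z7 and Z4): {Z10, Z2, Z3}.
Backdoor paths from Z7 to Z4:
  P1: Z7 <- Z10 -> Z9 -> Z4
  P2: Z7 <- Z10 -> Z2 -> Z4
  P3: Z7 <- Z10 -> Z4
The empty set is not sufficient: P1 (Z7 <- Z10 -> Z9 -> Z4) has no collider blocking it and no conditioned non-collider, so it is open.
Try {Z10}:
  P1: blocked at fork node Z10 ∈ conditioning set.
  P2: blocked at fork node Z10 ∈ conditioning set.
  P3: blocked at fork node Z10 ∈ conditioning set.
{Z10} contains no descendant of Z7 and blocks every backdoor path.
No other singleton works — e.g. {Z3} leaves P1 open — so {Z10} is the unique smallest valid adjustment set.

{Z10}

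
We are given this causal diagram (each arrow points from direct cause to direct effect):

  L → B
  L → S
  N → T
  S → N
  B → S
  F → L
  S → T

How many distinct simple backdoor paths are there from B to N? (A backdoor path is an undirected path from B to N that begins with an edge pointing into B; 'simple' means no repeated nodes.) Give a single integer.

2

A backdoor path from B to N is any simple undirected path whose first edge points into B (i.e. leaves B via a parent).
Parents of B: {L}.
Enumerating:
  P1: B <- L -> S -> N
  P2: B <- L -> S -> T <- N
That exhausts the simple backdoor paths. Count: 2.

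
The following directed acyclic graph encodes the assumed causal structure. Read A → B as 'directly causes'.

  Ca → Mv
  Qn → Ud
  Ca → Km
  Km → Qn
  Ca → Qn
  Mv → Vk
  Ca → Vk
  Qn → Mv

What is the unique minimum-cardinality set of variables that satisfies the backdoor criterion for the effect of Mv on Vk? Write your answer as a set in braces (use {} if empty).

{Ca}

Variables eligible for adjustment (non-descendants of Mv, excluding Mv and Vk): {Ca, Km, Qn, Ud}.
Backdoor paths from Mv to Vk:
  P1: Mv <- Ca -> Vk
  P2: Mv <- Qn <- Ca -> Vk
  P3: Mv <- Qn <- Km <- Ca -> Vk
The empty set is not sufficient: P1 (Mv <- Ca -> Vk) has no collider blocking it and no conditioned non-collider, so it is open.
Try {Ca}:
  P1: blocked at fork node Ca ∈ conditioning set.
  P2: blocked at fork node Ca ∈ conditioning set.
  P3: blocked at fork node Ca ∈ conditioning set.
{Ca} contains no descendant of Mv and blocks every backdoor path.
No other singleton works — e.g. {Km} leaves P1 open — so {Ca} is the unique smallest valid adjustment set.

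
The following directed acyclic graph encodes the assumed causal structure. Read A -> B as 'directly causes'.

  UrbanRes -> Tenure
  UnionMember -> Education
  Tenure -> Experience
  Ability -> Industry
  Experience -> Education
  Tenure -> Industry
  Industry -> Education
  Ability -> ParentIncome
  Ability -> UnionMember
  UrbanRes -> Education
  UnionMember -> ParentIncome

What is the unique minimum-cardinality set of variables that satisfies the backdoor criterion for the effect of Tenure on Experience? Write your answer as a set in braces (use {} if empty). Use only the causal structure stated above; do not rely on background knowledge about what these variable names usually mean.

{}

Variables eligible for adjustment (non-descendants of Tenure, excluding Tenure and Experience): {Ability, ParentIncome, UnionMember, UrbanRes}.
Backdoor paths from Tenure to Experience:
  P1: Tenure <- UrbanRes -> Education <- Experience
Each backdoor path contains an unconditioned collider, so every path is already blocked with the empty conditioning set:
  P1: blocked at collider Education (neither it nor any descendant is in the conditioning set).
The empty set is therefore the unique smallest valid set.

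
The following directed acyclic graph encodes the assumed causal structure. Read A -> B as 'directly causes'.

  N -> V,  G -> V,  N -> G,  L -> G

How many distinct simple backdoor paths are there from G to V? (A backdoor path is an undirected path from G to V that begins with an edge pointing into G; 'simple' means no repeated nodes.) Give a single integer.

1

A backdoor path from G to V is any simple undirected path whose first edge points into G (i.e. leaves G via a parent).
Parents of G: {L, N}.
Enumerating:
  P1: G <- N -> V
That exhausts the simple backdoor paths. Count: 1.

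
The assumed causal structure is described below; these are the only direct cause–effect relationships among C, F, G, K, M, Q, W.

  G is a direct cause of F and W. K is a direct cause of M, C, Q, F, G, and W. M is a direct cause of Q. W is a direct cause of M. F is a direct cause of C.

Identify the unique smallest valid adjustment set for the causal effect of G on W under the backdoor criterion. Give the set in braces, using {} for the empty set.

Variables eligible for adjustment (non-descendants of G, excluding G and W): {K}.
Backdoor paths from G to W:
  P1: G <- K -> W
  P2: G <- K -> M <- W
  P3: G <- K -> Q <- M <- W
The empty set is not sufficient: P1 (G <- K -> W) has no collider blocking it and no conditioned non-collider, so it is open.
Try {K}:
  P1: blocked at fork node K ∈ conditioning set.
  P2: blocked at fork node K ∈ conditioning set.
  P3: blocked at fork node K ∈ conditioning set.
{K} contains no descendant of G and blocks every backdoor path.
{K} is the unique smallest valid adjustment set.

{K}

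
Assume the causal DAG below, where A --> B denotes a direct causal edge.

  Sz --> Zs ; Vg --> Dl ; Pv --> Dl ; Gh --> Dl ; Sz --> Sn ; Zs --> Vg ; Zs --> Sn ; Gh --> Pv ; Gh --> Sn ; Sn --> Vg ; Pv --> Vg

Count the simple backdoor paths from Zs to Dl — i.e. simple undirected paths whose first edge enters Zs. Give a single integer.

6

A backdoor path from Zs to Dl is any simple undirected path whose first edge points into Zs (i.e. leaves Zs via a parent).
Parents of Zs: {Sz}.
Enumerating:
  P1: Zs <- Sz -> Sn <- Gh -> Pv -> Vg -> Dl
  P2: Zs <- Sz -> Sn <- Gh -> Pv -> Dl
  P3: Zs <- Sz -> Sn <- Gh -> Dl
  P4: Zs <- Sz -> Sn -> Vg <- Pv <- Gh -> Dl
  P5: Zs <- Sz -> Sn -> Vg <- Pv -> Dl
  P6: Zs <- Sz -> Sn -> Vg -> Dl
That exhausts the simple backdoor paths. Count: 6.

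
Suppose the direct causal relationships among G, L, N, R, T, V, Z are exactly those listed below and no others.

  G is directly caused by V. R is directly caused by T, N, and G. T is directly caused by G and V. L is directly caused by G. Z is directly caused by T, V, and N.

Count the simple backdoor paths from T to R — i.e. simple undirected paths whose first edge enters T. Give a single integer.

A backdoor path from T to R is any simple undirected path whose first edge points into T (i.e. leaves T via a parent).
Parents of T: {G, V}.
Enumerating:
  P1: T <- V -> G -> R
  P2: T <- V -> Z <- N -> R
  P3: T <- G <- V -> Z <- N -> R
  P4: T <- G -> R
That exhausts the simple backdoor paths. Count: 4.

4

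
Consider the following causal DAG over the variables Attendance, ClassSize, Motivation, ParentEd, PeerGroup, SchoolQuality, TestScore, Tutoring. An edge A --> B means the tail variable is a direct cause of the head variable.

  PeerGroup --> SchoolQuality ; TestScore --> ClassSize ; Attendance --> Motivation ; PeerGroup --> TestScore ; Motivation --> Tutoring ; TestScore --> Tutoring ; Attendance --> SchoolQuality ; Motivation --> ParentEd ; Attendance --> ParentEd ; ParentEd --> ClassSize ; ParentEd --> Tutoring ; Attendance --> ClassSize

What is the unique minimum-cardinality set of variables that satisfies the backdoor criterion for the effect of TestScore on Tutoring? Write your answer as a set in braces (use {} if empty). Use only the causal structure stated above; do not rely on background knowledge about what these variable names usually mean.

Variables eligible for adjustment (non-descendants of TestScore, excluding TestScore and Tutoring): {Attendance, Motivation, ParentEd, PeerGroup, SchoolQuality}.
Backdoor paths from TestScore to Tutoring:
  P1: TestScore <- PeerGroup -> SchoolQuality <- Attendance -> Motivation -> ParentEd -> Tutoring
  P2: TestScore <- PeerGroup -> SchoolQuality <- Attendance -> Motivation -> Tutoring
  P3: TestScore <- PeerGroup -> SchoolQuality <- Attendance -> ParentEd <- Motivation -> Tutoring
  P4: TestScore <- PeerGroup -> SchoolQuality <- Attendance -> ParentEd -> Tutoring
  P5: TestScore <- PeerGroup -> SchoolQuality <- Attendance -> ClassSize <- ParentEd <- Motivation -> Tutoring
  P6: TestScore <- PeerGroup -> SchoolQuality <- Attendance -> ClassSize <- ParentEd -> Tutoring
Each backdoor path contains an unconditioned collider, so every path is already blocked with the empty conditioning set:
  P1: blocked at collider SchoolQuality (neither it nor any descendant is in the conditioning set).
  P2: blocked at collider SchoolQuality (neither it nor any descendant is in the conditioning set).
  P3: blocked at collider SchoolQuality (neither it nor any descendant is in the conditioning set).
  P4: blocked at collider SchoolQuality (neither it nor any descendant is in the conditioning set).
  P5: blocked at collider SchoolQuality (neither it nor any descendant is in the conditioning set).
  P6: blocked at collider SchoolQuality (neither it nor any descendant is in the conditioning set).
The empty set is therefore the unique smallest valid set.

{}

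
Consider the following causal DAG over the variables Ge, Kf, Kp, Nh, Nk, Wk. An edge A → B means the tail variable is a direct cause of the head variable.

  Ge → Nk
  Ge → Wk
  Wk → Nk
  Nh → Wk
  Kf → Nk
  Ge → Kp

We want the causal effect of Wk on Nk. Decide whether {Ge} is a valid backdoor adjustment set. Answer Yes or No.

Backdoor paths from Wk to Nk (paths whose first edge points into Wk):
  P1: Wk <- Ge -> Nk
Condition 1 (no descendant of Wk in the set): holds — descendants of Wk are {Nk}; none are in {Ge}.
Condition 2 (every backdoor path blocked by {Ge}):
  P1: blocked at fork node Ge ∈ conditioning set.
{Ge} satisfies the backdoor criterion.

Yes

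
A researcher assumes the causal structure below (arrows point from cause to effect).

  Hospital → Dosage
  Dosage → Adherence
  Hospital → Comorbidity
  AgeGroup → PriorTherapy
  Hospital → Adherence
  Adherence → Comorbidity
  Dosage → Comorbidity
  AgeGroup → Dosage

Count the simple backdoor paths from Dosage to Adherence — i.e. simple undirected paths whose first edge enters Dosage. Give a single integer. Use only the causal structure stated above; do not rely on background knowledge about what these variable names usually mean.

A backdoor path from Dosage to Adherence is any simple undirected path whose first edge points into Dosage (i.e. leaves Dosage via a parent).
Parents of Dosage: {AgeGroup, Hospital}.
Enumerating:
  P1: Dosage <- Hospital -> Adherence
  P2: Dosage <- Hospital -> Comorbidity <- Adherence
That exhausts the simple backdoor paths. Count: 2.

2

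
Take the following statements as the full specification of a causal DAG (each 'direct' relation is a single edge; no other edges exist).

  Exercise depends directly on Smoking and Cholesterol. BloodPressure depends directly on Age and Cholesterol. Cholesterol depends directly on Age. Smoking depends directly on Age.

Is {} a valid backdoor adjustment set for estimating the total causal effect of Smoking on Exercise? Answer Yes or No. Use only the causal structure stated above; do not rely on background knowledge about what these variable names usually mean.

Backdoor paths from Smoking to Exercise (paths whose first edge points into Smoking):
  P1: Smoking <- Age -> Cholesterol -> Exercise
  P2: Smoking <- Age -> BloodPressure <- Cholesterol -> Exercise
Condition 1 (no descendant of Smoking in the set): holds — descendants of Smoking are {Exercise}; none are in {}.
Condition 2 (every backdoor path blocked by {}):
  P1: open — no interior node is in the conditioning set.
  P2: blocked at collider BloodPressure (neither it nor any descendant is in the conditioning set).
{} does not satisfy the backdoor criterion.

No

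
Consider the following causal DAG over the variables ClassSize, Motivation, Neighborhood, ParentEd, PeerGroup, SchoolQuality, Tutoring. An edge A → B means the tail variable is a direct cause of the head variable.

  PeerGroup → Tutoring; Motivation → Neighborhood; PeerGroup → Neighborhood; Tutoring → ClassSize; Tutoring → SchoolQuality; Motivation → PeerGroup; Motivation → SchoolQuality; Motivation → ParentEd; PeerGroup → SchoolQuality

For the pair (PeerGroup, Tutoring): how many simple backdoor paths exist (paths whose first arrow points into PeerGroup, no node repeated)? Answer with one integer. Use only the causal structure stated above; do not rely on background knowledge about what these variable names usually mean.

1

A backdoor path from PeerGroup to Tutoring is any simple undirected path whose first edge points into PeerGroup (i.e. leaves PeerGroup via a parent).
Parents of PeerGroup: {Motivation}.
Enumerating:
  P1: PeerGroup <- Motivation -> SchoolQuality <- Tutoring
That exhausts the simple backdoor paths. Count: 1.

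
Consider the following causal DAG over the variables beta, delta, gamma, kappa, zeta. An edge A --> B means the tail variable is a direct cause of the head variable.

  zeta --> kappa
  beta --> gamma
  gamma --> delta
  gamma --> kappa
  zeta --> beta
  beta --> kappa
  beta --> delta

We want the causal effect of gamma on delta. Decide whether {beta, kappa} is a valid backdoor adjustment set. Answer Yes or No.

No

Backdoor paths from gamma to delta (paths whose first edge points into gamma):
  P1: gamma <- beta -> delta
Condition 1 (no descendant of gamma in the set): FAILS — kappa is a descendant of gamma.
Condition 2 (every backdoor path blocked by {beta, kappa}):
  P1: blocked at fork node beta ∈ conditioning set.
{beta, kappa} does not satisfy the backdoor criterion.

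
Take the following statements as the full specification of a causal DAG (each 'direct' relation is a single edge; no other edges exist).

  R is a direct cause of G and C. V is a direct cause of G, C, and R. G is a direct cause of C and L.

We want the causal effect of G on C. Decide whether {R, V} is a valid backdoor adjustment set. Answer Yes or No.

Yes

Backdoor paths from G to C (paths whose first edge points into G):
  P1: G <- V -> R -> C
  P2: G <- V -> C
  P3: G <- R <- V -> C
  P4: G <- R -> C
Condition 1 (no descendant of G in the set): holds — descendants of G are {C, L}; none are in {R, V}.
Condition 2 (every backdoor path blocked by {R, V}):
  P1: blocked at fork node V ∈ conditioning set.
  P2: blocked at fork node V ∈ conditioning set.
  P3: blocked at chain node R ∈ conditioning set.
  P4: blocked at fork node R ∈ conditioning set.
{R, V} satisfies the backdoor criterion.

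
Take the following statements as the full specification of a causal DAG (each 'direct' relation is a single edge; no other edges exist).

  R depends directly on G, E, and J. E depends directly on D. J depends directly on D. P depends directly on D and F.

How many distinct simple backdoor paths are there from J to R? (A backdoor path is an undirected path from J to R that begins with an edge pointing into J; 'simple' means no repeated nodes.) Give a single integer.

1

A backdoor path from J to R is any simple undirected path whose first edge points into J (i.e. leaves J via a parent).
Parents of J: {D}.
Enumerating:
  P1: J <- D -> E -> R
That exhausts the simple backdoor paths. Count: 1.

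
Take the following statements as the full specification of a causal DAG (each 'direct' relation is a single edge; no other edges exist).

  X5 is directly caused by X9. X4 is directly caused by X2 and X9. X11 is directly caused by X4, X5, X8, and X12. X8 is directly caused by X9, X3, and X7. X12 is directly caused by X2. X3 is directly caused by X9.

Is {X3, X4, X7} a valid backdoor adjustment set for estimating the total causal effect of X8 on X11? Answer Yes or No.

Backdoor paths from X8 to X11 (paths whose first edge points into X8):
  P1: X8 <- X9 -> X5 -> X11
  P2: X8 <- X9 -> X4 <- X2 -> X12 -> X11
  P3: X8 <- X9 -> X4 -> X11
  P4: X8 <- X3 <- X9 -> X5 -> X11
  P5: X8 <- X3 <- X9 -> X4 <- X2 -> X12 -> X11
  P6: X8 <- X3 <- X9 -> X4 -> X11
Condition 1 (no descendant of X8 in the set): holds — descendants of X8 are {X11}; none are in {X3, X4, X7}.
Condition 2 (every backdoor path blocked by {X3, X4, X7}):
  P1: open — no interior node is in the conditioning set.
  P2: open — collider(s) X4 are conditioned on (or have a conditioned descendant) and no non-collider on the path is in the set.
  P3: blocked at chain node X4 ∈ conditioning set.
  P4: blocked at chain node X3 ∈ conditioning set.
  P5: blocked at chain node X3 ∈ conditioning set.
  P6: blocked at chain node X3 ∈ conditioning set.
{X3, X4, X7} does not satisfy the backdoor criterion.

No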